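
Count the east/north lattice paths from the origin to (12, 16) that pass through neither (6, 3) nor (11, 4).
Number of paths = 28131474

Inclusion–exclusion. Total paths: C(28, 12) = 30421755. Through P₁: C(9, 6)·C(19, 6) = 2279088. Through P₂: C(15, 11)·C(13, 1) = 17745. Since P₁ is strictly southwest of P₂, a monotone path through both must visit P₁ then P₂; paths through both = C(9, 6)·C(6, 5)·C(13, 1) = 6552. Avoid both = 30421755 − 2279088 − 17745 + 6552 = 28131474.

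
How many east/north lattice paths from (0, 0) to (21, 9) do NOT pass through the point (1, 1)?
Number of paths = 8090940

Total paths from (0, 0) to (21, 9): C(30, 21) = 14307150. Paths through (1, 1): (paths (0, 0) → (1, 1)) × (paths (1, 1) → (21, 9)) = C(2, 1) · C(28, 20) = 2 · 3108105 = 6216210. Avoidance count = 14307150 − 6216210 = 8090940.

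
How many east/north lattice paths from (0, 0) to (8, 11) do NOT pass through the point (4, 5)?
Number of paths = 49122

Total paths from (0, 0) to (8, 11): C(19, 8) = 75582. Paths through (4, 5): (paths (0, 0) → (4, 5)) × (paths (4, 5) → (8, 11)) = C(9, 4) · C(10, 4) = 126 · 210 = 26460. Avoidance count = 75582 − 26460 = 49122.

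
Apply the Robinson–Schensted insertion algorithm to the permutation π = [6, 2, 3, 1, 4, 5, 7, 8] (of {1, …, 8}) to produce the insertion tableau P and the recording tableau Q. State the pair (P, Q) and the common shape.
P = [1, 3, 4, 5, 7, 8] / [2] / [6];  Q = [1, 3, 5, 6, 7, 8] / [2] / [4];  common shape = (6, 1, 1)

Row-insert the values π_1, π_2, … into P one at a time, bumping the leftmost entry strictly greater than the inserted value down to the next row. The recording tableau Q records, in position (i, j), the step at which that cell was added to P.
  Insert 6 (step 1): P = [6];  Q = [1]
  Insert 2 (step 2): P = [2] / [6];  Q = [1] / [2]
  Insert 3 (step 3): P = [2, 3] / [6];  Q = [1, 3] / [2]
  Insert 1 (step 4): P = [1, 3] / [2] / [6];  Q = [1, 3] / [2] / [4]
  Insert 4 (step 5): P = [1, 3, 4] / [2] / [6];  Q = [1, 3, 5] / [2] / [4]
  Insert 5 (step 6): P = [1, 3, 4, 5] / [2] / [6];  Q = [1, 3, 5, 6] / [2] / [4]
  Insert 7 (step 7): P = [1, 3, 4, 5, 7] / [2] / [6];  Q = [1, 3, 5, 6, 7] / [2] / [4]
  Insert 8 (step 8): P = [1, 3, 4, 5, 7, 8] / [2] / [6];  Q = [1, 3, 5, 6, 7, 8] / [2] / [4]
Final shape: (6, 1, 1).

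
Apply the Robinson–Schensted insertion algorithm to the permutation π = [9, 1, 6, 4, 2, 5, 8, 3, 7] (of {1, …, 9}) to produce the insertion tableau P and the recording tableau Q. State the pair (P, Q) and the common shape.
P = [1, 2, 3, 7] / [4, 5, 8] / [6] / [9];  Q = [1, 3, 6, 7] / [2, 8, 9] / [4] / [5];  common shape = (4, 3, 1, 1)

Row-insert the values π_1, π_2, … into P one at a time, bumping the leftmost entry strictly greater than the inserted value down to the next row. The recording tableau Q records, in position (i, j), the step at which that cell was added to P.
  Insert 9 (step 1): P = [9];  Q = [1]
  Insert 1 (step 2): P = [1] / [9];  Q = [1] / [2]
  Insert 6 (step 3): P = [1, 6] / [9];  Q = [1, 3] / [2]
  Insert 4 (step 4): P = [1, 4] / [6] / [9];  Q = [1, 3] / [2] / [4]
  Insert 2 (step 5): P = [1, 2] / [4] / [6] / [9];  Q = [1, 3] / [2] / [4] / [5]
  Insert 5 (step 6): P = [1, 2, 5] / [4] / [6] / [9];  Q = [1, 3, 6] / [2] / [4] / [5]
  Insert 8 (step 7): P = [1, 2, 5, 8] / [4] / [6] / [9];  Q = [1, 3, 6, 7] / [2] / [4] / [5]
  Insert 3 (step 8): P = [1, 2, 3, 8] / [4, 5] / [6] / [9];  Q = [1, 3, 6, 7] / [2, 8] / [4] / [5]
  Insert 7 (step 9): P = [1, 2, 3, 7] / [4, 5, 8] / [6] / [9];  Q = [1, 3, 6, 7] / [2, 8, 9] / [4] / [5]
Final shape: (4, 3, 1, 1).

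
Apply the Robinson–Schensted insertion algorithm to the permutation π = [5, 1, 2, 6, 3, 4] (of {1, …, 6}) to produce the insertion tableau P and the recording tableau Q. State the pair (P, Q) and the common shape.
P = [1, 2, 3, 4] / [5, 6];  Q = [1, 3, 4, 6] / [2, 5];  common shape = (4, 2)

Row-insert the values π_1, π_2, … into P one at a time, bumping the leftmost entry strictly greater than the inserted value down to the next row. The recording tableau Q records, in position (i, j), the step at which that cell was added to P.
  Insert 5 (step 1): P = [5];  Q = [1]
  Insert 1 (step 2): P = [1] / [5];  Q = [1] / [2]
  Insert 2 (step 3): P = [1, 2] / [5];  Q = [1, 3] / [2]
  Insert 6 (step 4): P = [1, 2, 6] / [5];  Q = [1, 3, 4] / [2]
  Insert 3 (step 5): P = [1, 2, 3] / [5, 6];  Q = [1, 3, 4] / [2, 5]
  Insert 4 (step 6): P = [1, 2, 3, 4] / [5, 6];  Q = [1, 3, 4, 6] / [2, 5]
Final shape: (4, 2).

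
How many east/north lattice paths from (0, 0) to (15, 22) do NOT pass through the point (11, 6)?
Number of paths = 9304238040

Total paths from (0, 0) to (15, 22): C(37, 15) = 9364199760. Paths through (11, 6): (paths (0, 0) → (11, 6)) × (paths (11, 6) → (15, 22)) = C(17, 11) · C(20, 4) = 12376 · 4845 = 59961720. Avoidance count = 9364199760 − 59961720 = 9304238040.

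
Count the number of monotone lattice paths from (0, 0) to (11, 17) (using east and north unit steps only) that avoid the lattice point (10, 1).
Number of paths = 21473993

Total paths from (0, 0) to (11, 17): C(28, 11) = 21474180. Paths through (10, 1): (paths (0, 0) → (10, 1)) × (paths (10, 1) → (11, 17)) = C(11, 10) · C(17, 1) = 11 · 17 = 187. Avoidance count = 21474180 − 187 = 21473993.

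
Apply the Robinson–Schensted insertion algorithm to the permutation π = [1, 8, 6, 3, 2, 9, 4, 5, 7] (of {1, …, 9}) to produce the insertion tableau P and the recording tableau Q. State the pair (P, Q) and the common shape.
P = [1, 2, 4, 5, 7] / [3, 9] / [6] / [8];  Q = [1, 2, 6, 8, 9] / [3, 7] / [4] / [5];  common shape = (5, 2, 1, 1)

Row-insert the values π_1, π_2, … into P one at a time, bumping the leftmost entry strictly greater than the inserted value down to the next row. The recording tableau Q records, in position (i, j), the step at which that cell was added to P.
  Insert 1 (step 1): P = [1];  Q = [1]
  Insert 8 (step 2): P = [1, 8];  Q = [1, 2]
  Insert 6 (step 3): P = [1, 6] / [8];  Q = [1, 2] / [3]
  Insert 3 (step 4): P = [1, 3] / [6] / [8];  Q = [1, 2] / [3] / [4]
  Insert 2 (step 5): P = [1, 2] / [3] / [6] / [8];  Q = [1, 2] / [3] / [4] / [5]
  Insert 9 (step 6): P = [1, 2, 9] / [3] / [6] / [8];  Q = [1, 2, 6] / [3] / [4] / [5]
  Insert 4 (step 7): P = [1, 2, 4] / [3, 9] / [6] / [8];  Q = [1, 2, 6] / [3, 7] / [4] / [5]
  Insert 5 (step 8): P = [1, 2, 4, 5] / [3, 9] / [6] / [8];  Q = [1, 2, 6, 8] / [3, 7] / [4] / [5]
  Insert 7 (step 9): P = [1, 2, 4, 5, 7] / [3, 9] / [6] / [8];  Q = [1, 2, 6, 8, 9] / [3, 7] / [4] / [5]
Final shape: (5, 2, 1, 1).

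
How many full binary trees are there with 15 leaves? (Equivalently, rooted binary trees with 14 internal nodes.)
C_14 = 2674440

These full binary trees are counted by the Catalan number C_n = (1/(n + 1)) · C(2n, n). For n = 14: C_14 = (1/15) · C(28, 14) = 40116600/15 = 2674440.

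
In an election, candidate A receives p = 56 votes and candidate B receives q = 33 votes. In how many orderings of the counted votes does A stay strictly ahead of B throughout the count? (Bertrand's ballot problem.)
Strict-lead orderings = 690997832121584923294998

Total orderings of the 89 votes with 56 for A: C(89, 56) = 2673861176470480790141514. By the Bertrand ballot formula (Cycle Lemma / reflection principle), the number of orderings in which A is strictly ahead of B throughout is (p − q)/(p + q) · C(p + q, p) = (56 − 33)/(56 + 33) · 2673861176470480790141514 = 690997832121584923294998.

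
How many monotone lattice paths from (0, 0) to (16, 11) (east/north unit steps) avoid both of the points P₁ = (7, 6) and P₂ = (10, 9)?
Number of paths = 7976839

Inclusion–exclusion. Total paths: C(27, 16) = 13037895. Through P₁: C(13, 7)·C(14, 9) = 3435432. Through P₂: C(19, 10)·C(8, 6) = 2586584. Since P₁ is strictly southwest of P₂, a monotone path through both must visit P₁ then P₂; paths through both = C(13, 7)·C(6, 3)·C(8, 6) = 960960. Avoid both = 13037895 − 3435432 − 2586584 + 960960 = 7976839.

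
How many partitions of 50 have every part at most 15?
p(50, parts ≤ 15) = 140587

Use the recurrence p(n, m) = p(n, m−1) + p(n−m, m): either the largest part is < m (count p(n, m−1)) or the largest part is exactly m (remove one copy of m, count p(n−m, m)). With p(0, ·) = 1 this gives p(50, parts ≤ 15) = 140587. (By conjugating Young diagrams, this also counts partitions of 50 into at most 15 parts.)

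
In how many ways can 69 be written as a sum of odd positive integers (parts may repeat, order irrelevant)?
p_odd(69) = 27130

Enumerate partitions using only odd parts via the recurrence o(n, m) = o(n, m−2) + o(n−m, m) over odd m, starting from the largest odd part ≤ n. This gives p_odd(69) = 27130. (Euler's theorem: equals the count of distinct-part partitions.)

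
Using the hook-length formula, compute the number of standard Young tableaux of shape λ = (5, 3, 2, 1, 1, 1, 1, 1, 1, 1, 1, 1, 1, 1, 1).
# SYT of shape (5, 3, 2, 1, 1, 1, 1, 1, 1, 1, 1, 1, 1, 1, 1) = 3828825

Hook-length formula: f^λ = n! / Π hook(c), product over all cells c of the Young diagram. For λ = (5, 3, 2, 1, 1, 1, 1, 1, 1, 1, 1, 1, 1, 1, 1), n = 22 boxes. Hook lengths by row (left-to-right, top-to-bottom): [19, 6, 4, 2, 1]; [16, 3, 1]; [14, 1]; [12]; [11]; [10]; [9]; [8]; [7]; [6]; [5]; [4]; [3]; [2]; [1]. Product of hooks = 293562836582400. So f^λ = 22! / 293562836582400 = 1124000727777607680000 / 293562836582400 = 3828825.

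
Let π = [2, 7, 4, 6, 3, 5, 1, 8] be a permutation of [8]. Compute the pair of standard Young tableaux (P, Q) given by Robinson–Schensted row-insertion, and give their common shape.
P = [1, 3, 5, 8] / [2, 6] / [4] / [7];  Q = [1, 2, 4, 8] / [3, 6] / [5] / [7];  common shape = (4, 2, 1, 1)

Row-insert the values π_1, π_2, … into P one at a time, bumping the leftmost entry strictly greater than the inserted value down to the next row. The recording tableau Q records, in position (i, j), the step at which that cell was added to P.
  Insert 2 (step 1): P = [2];  Q = [1]
  Insert 7 (step 2): P = [2, 7];  Q = [1, 2]
  Insert 4 (step 3): P = [2, 4] / [7];  Q = [1, 2] / [3]
  Insert 6 (step 4): P = [2, 4, 6] / [7];  Q = [1, 2, 4] / [3]
  Insert 3 (step 5): P = [2, 3, 6] / [4] / [7];  Q = [1, 2, 4] / [3] / [5]
  Insert 5 (step 6): P = [2, 3, 5] / [4, 6] / [7];  Q = [1, 2, 4] / [3, 6] / [5]
  Insert 1 (step 7): P = [1, 3, 5] / [2, 6] / [4] / [7];  Q = [1, 2, 4] / [3, 6] / [5] / [7]
  Insert 8 (step 8): P = [1, 3, 5, 8] / [2, 6] / [4] / [7];  Q = [1, 2, 4, 8] / [3, 6] / [5] / [7]
Final shape: (4, 2, 1, 1).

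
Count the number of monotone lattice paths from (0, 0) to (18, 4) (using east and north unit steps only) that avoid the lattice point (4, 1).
Number of paths = 3915

Total paths from (0, 0) to (18, 4): C(22, 18) = 7315. Paths through (4, 1): (paths (0, 0) → (4, 1)) × (paths (4, 1) → (18, 4)) = C(5, 4) · C(17, 14) = 5 · 680 = 3400. Avoidance count = 7315 − 3400 = 3915.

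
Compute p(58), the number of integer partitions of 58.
p(58) = 715220

Compute p(n) via the recurrence p(n, m) = p(n, m−1) + p(n−m, m), where p(n, m) counts partitions of n with all parts ≤ m and p(n) = p(n, n). The base cases are p(0, m) = 1 and p(n, 0) = 0 for n > 0. Filling the table yields p(58) = 715220. (Euler's pentagonal recurrence is an alternative.)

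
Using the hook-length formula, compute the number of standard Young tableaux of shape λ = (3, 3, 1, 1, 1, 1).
# SYT of shape (3, 3, 1, 1, 1, 1) = 225

Hook-length formula: f^λ = n! / Π hook(c), product over all cells c of the Young diagram. For λ = (3, 3, 1, 1, 1, 1), n = 10 boxes. Hook lengths by row (left-to-right, top-to-bottom): [8, 3, 2]; [7, 2, 1]; [4]; [3]; [2]; [1]. Product of hooks = 16128. So f^λ = 10! / 16128 = 3628800 / 16128 = 225.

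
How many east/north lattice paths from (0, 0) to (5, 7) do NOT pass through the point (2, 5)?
Number of paths = 582

Total paths from (0, 0) to (5, 7): C(12, 5) = 792. Paths through (2, 5): (paths (0, 0) → (2, 5)) × (paths (2, 5) → (5, 7)) = C(7, 2) · C(5, 3) = 21 · 10 = 210. Avoidance count = 792 − 210 = 582.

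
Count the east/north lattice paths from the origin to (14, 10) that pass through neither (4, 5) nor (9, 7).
Number of paths = 1090414

Inclusion–exclusion. Total paths: C(24, 14) = 1961256. Through P₁: C(9, 4)·C(15, 10) = 378378. Through P₂: C(16, 9)·C(8, 5) = 640640. Since P₁ is strictly southwest of P₂, a monotone path through both must visit P₁ then P₂; paths through both = C(9, 4)·C(7, 5)·C(8, 5) = 148176. Avoid both = 1961256 − 378378 − 640640 + 148176 = 1090414.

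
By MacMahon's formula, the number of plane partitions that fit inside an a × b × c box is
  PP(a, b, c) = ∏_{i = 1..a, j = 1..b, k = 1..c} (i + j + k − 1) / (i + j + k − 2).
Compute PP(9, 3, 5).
PP(9, 3, 5) = 208416208

Evaluate the triple product over i = 1..9, j = 1..3, k = 1..5. The factors are (2/1) · (3/2) · (4/3) · (5/4) · (6/5) · (3/2) · (4/3) · (5/4) · … (135 factors total). The numerators and denominators telescope so the product is an integer; carrying out the multiplication exactly gives PP(9, 3, 5) = 208416208.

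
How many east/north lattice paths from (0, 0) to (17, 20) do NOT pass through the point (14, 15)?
Number of paths = 11562078150

Total paths from (0, 0) to (17, 20): C(37, 17) = 15905368710. Paths through (14, 15): (paths (0, 0) → (14, 15)) × (paths (14, 15) → (17, 20)) = C(29, 14) · C(8, 3) = 77558760 · 56 = 4343290560. Avoidance count = 15905368710 − 4343290560 = 11562078150.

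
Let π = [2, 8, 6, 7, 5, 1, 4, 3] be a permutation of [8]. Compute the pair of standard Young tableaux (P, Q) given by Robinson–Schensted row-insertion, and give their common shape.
P = [1, 3, 7] / [2, 4] / [5] / [6] / [8];  Q = [1, 2, 4] / [3, 7] / [5] / [6] / [8];  common shape = (3, 2, 1, 1, 1)

Row-insert the values π_1, π_2, … into P one at a time, bumping the leftmost entry strictly greater than the inserted value down to the next row. The recording tableau Q records, in position (i, j), the step at which that cell was added to P.
  Insert 2 (step 1): P = [2];  Q = [1]
  Insert 8 (step 2): P = [2, 8];  Q = [1, 2]
  Insert 6 (step 3): P = [2, 6] / [8];  Q = [1, 2] / [3]
  Insert 7 (step 4): P = [2, 6, 7] / [8];  Q = [1, 2, 4] / [3]
  Insert 5 (step 5): P = [2, 5, 7] / [6] / [8];  Q = [1, 2, 4] / [3] / [5]
  Insert 1 (step 6): P = [1, 5, 7] / [2] / [6] / [8];  Q = [1, 2, 4] / [3] / [5] / [6]
  Insert 4 (step 7): P = [1, 4, 7] / [2, 5] / [6] / [8];  Q = [1, 2, 4] / [3, 7] / [5] / [6]
  Insert 3 (step 8): P = [1, 3, 7] / [2, 4] / [5] / [6] / [8];  Q = [1, 2, 4] / [3, 7] / [5] / [6] / [8]
Final shape: (3, 2, 1, 1, 1).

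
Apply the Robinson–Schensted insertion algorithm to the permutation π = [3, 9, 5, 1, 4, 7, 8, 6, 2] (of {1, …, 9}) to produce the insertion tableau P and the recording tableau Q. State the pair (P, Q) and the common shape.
P = [1, 2, 6, 8] / [3, 4, 7] / [5] / [9];  Q = [1, 2, 6, 7] / [3, 5, 8] / [4] / [9];  common shape = (4, 3, 1, 1)

Row-insert the values π_1, π_2, … into P one at a time, bumping the leftmost entry strictly greater than the inserted value down to the next row. The recording tableau Q records, in position (i, j), the step at which that cell was added to P.
  Insert 3 (step 1): P = [3];  Q = [1]
  Insert 9 (step 2): P = [3, 9];  Q = [1, 2]
  Insert 5 (step 3): P = [3, 5] / [9];  Q = [1, 2] / [3]
  Insert 1 (step 4): P = [1, 5] / [3] / [9];  Q = [1, 2] / [3] / [4]
  Insert 4 (step 5): P = [1, 4] / [3, 5] / [9];  Q = [1, 2] / [3, 5] / [4]
  Insert 7 (step 6): P = [1, 4, 7] / [3, 5] / [9];  Q = [1, 2, 6] / [3, 5] / [4]
  Insert 8 (step 7): P = [1, 4, 7, 8] / [3, 5] / [9];  Q = [1, 2, 6, 7] / [3, 5] / [4]
  Insert 6 (step 8): P = [1, 4, 6, 8] / [3, 5, 7] / [9];  Q = [1, 2, 6, 7] / [3, 5, 8] / [4]
  Insert 2 (step 9): P = [1, 2, 6, 8] / [3, 4, 7] / [5] / [9];  Q = [1, 2, 6, 7] / [3, 5, 8] / [4] / [9]
Final shape: (4, 3, 1, 1).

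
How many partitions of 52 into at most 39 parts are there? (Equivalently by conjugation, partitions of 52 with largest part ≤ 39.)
p(52, parts ≤ 39) = 281317

Use the recurrence p(n, m) = p(n, m−1) + p(n−m, m): either the largest part is < m (count p(n, m−1)) or the largest part is exactly m (remove one copy of m, count p(n−m, m)). With p(0, ·) = 1 this gives p(52, parts ≤ 39) = 281317. (By conjugating Young diagrams, this also counts partitions of 52 into at most 39 parts.)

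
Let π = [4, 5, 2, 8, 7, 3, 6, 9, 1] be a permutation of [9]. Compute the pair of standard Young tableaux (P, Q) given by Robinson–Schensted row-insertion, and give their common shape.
P = [1, 3, 6, 9] / [2, 5, 7] / [4] / [8];  Q = [1, 2, 4, 8] / [3, 5, 7] / [6] / [9];  common shape = (4, 3, 1, 1)

Row-insert the values π_1, π_2, … into P one at a time, bumping the leftmost entry strictly greater than the inserted value down to the next row. The recording tableau Q records, in position (i, j), the step at which that cell was added to P.
  Insert 4 (step 1): P = [4];  Q = [1]
  Insert 5 (step 2): P = [4, 5];  Q = [1, 2]
  Insert 2 (step 3): P = [2, 5] / [4];  Q = [1, 2] / [3]
  Insert 8 (step 4): P = [2, 5, 8] / [4];  Q = [1, 2, 4] / [3]
  Insert 7 (step 5): P = [2, 5, 7] / [4, 8];  Q = [1, 2, 4] / [3, 5]
  Insert 3 (step 6): P = [2, 3, 7] / [4, 5] / [8];  Q = [1, 2, 4] / [3, 5] / [6]
  Insert 6 (step 7): P = [2, 3, 6] / [4, 5, 7] / [8];  Q = [1, 2, 4] / [3, 5, 7] / [6]
  Insert 9 (step 8): P = [2, 3, 6, 9] / [4, 5, 7] / [8];  Q = [1, 2, 4, 8] / [3, 5, 7] / [6]
  Insert 1 (step 9): P = [1, 3, 6, 9] / [2, 5, 7] / [4] / [8];  Q = [1, 2, 4, 8] / [3, 5, 7] / [6] / [9]
Final shape: (4, 3, 1, 1).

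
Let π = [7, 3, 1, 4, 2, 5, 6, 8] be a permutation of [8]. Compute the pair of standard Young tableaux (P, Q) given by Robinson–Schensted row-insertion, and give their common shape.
P = [1, 2, 5, 6, 8] / [3, 4] / [7];  Q = [1, 4, 6, 7, 8] / [2, 5] / [3];  common shape = (5, 2, 1)

Row-insert the values π_1, π_2, … into P one at a time, bumping the leftmost entry strictly greater than the inserted value down to the next row. The recording tableau Q records, in position (i, j), the step at which that cell was added to P.
  Insert 7 (step 1): P = [7];  Q = [1]
  Insert 3 (step 2): P = [3] / [7];  Q = [1] / [2]
  Insert 1 (step 3): P = [1] / [3] / [7];  Q = [1] / [2] / [3]
  Insert 4 (step 4): P = [1, 4] / [3] / [7];  Q = [1, 4] / [2] / [3]
  Insert 2 (step 5): P = [1, 2] / [3, 4] / [7];  Q = [1, 4] / [2, 5] / [3]
  Insert 5 (step 6): P = [1, 2, 5] / [3, 4] / [7];  Q = [1, 4, 6] / [2, 5] / [3]
  Insert 6 (step 7): P = [1, 2, 5, 6] / [3, 4] / [7];  Q = [1, 4, 6, 7] / [2, 5] / [3]
  Insert 8 (step 8): P = [1, 2, 5, 6, 8] / [3, 4] / [7];  Q = [1, 4, 6, 7, 8] / [2, 5] / [3]
Final shape: (5, 2, 1).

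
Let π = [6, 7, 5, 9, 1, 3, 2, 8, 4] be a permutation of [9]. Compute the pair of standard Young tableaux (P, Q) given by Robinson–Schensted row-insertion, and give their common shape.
P = [1, 2, 4] / [3, 7, 8] / [5, 9] / [6];  Q = [1, 2, 4] / [3, 6, 8] / [5, 9] / [7];  common shape = (3, 3, 2, 1)

Row-insert the values π_1, π_2, … into P one at a time, bumping the leftmost entry strictly greater than the inserted value down to the next row. The recording tableau Q records, in position (i, j), the step at which that cell was added to P.
  Insert 6 (step 1): P = [6];  Q = [1]
  Insert 7 (step 2): P = [6, 7];  Q = [1, 2]
  Insert 5 (step 3): P = [5, 7] / [6];  Q = [1, 2] / [3]
  Insert 9 (step 4): P = [5, 7, 9] / [6];  Q = [1, 2, 4] / [3]
  Insert 1 (step 5): P = [1, 7, 9] / [5] / [6];  Q = [1, 2, 4] / [3] / [5]
  Insert 3 (step 6): P = [1, 3, 9] / [5, 7] / [6];  Q = [1, 2, 4] / [3, 6] / [5]
  Insert 2 (step 7): P = [1, 2, 9] / [3, 7] / [5] / [6];  Q = [1, 2, 4] / [3, 6] / [5] / [7]
  Insert 8 (step 8): P = [1, 2, 8] / [3, 7, 9] / [5] / [6];  Q = [1, 2, 4] / [3, 6, 8] / [5] / [7]
  Insert 4 (step 9): P = [1, 2, 4] / [3, 7, 8] / [5, 9] / [6];  Q = [1, 2, 4] / [3, 6, 8] / [5, 9] / [7]
Final shape: (3, 3, 2, 1).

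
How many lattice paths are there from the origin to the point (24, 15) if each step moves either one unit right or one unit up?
Number of paths = 25140840660

A monotone lattice path from (0, 0) to (24, 15) consists of 24 east steps and 15 north steps in some order, so it is determined by which 24 of the 39 steps are east. The count is C(39, 24) = 25140840660.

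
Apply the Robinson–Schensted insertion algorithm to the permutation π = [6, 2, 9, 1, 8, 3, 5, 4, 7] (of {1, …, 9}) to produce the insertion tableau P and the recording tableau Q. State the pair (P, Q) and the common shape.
P = [1, 3, 4, 7] / [2, 5] / [6, 8] / [9];  Q = [1, 3, 7, 9] / [2, 5] / [4, 6] / [8];  common shape = (4, 2, 2, 1)

Row-insert the values π_1, π_2, … into P one at a time, bumping the leftmost entry strictly greater than the inserted value down to the next row. The recording tableau Q records, in position (i, j), the step at which that cell was added to P.
  Insert 6 (step 1): P = [6];  Q = [1]
  Insert 2 (step 2): P = [2] / [6];  Q = [1] / [2]
  Insert 9 (step 3): P = [2, 9] / [6];  Q = [1, 3] / [2]
  Insert 1 (step 4): P = [1, 9] / [2] / [6];  Q = [1, 3] / [2] / [4]
  Insert 8 (step 5): P = [1, 8] / [2, 9] / [6];  Q = [1, 3] / [2, 5] / [4]
  Insert 3 (step 6): P = [1, 3] / [2, 8] / [6, 9];  Q = [1, 3] / [2, 5] / [4, 6]
  Insert 5 (step 7): P = [1, 3, 5] / [2, 8] / [6, 9];  Q = [1, 3, 7] / [2, 5] / [4, 6]
  Insert 4 (step 8): P = [1, 3, 4] / [2, 5] / [6, 8] / [9];  Q = [1, 3, 7] / [2, 5] / [4, 6] / [8]
  Insert 7 (step 9): P = [1, 3, 4, 7] / [2, 5] / [6, 8] / [9];  Q = [1, 3, 7, 9] / [2, 5] / [4, 6] / [8]
Final shape: (4, 2, 2, 1).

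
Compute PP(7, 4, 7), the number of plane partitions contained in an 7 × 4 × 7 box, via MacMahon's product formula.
PP(7, 4, 7) = 142174944340

Evaluate the triple product over i = 1..7, j = 1..4, k = 1..7. The factors are (2/1) · (3/2) · (4/3) · (5/4) · (6/5) · (7/6) · (8/7) · (3/2) · … (196 factors total). The numerators and denominators telescope so the product is an integer; carrying out the multiplication exactly gives PP(7, 4, 7) = 142174944340.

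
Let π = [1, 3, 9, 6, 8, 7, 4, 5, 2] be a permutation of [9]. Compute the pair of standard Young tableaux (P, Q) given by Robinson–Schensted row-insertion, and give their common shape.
P = [1, 2, 4, 5] / [3, 7] / [6] / [8] / [9];  Q = [1, 2, 3, 5] / [4, 8] / [6] / [7] / [9];  common shape = (4, 2, 1, 1, 1)

Row-insert the values π_1, π_2, … into P one at a time, bumping the leftmost entry strictly greater than the inserted value down to the next row. The recording tableau Q records, in position (i, j), the step at which that cell was added to P.
  Insert 1 (step 1): P = [1];  Q = [1]
  Insert 3 (step 2): P = [1, 3];  Q = [1, 2]
  Insert 9 (step 3): P = [1, 3, 9];  Q = [1, 2, 3]
  Insert 6 (step 4): P = [1, 3, 6] / [9];  Q = [1, 2, 3] / [4]
  Insert 8 (step 5): P = [1, 3, 6, 8] / [9];  Q = [1, 2, 3, 5] / [4]
  Insert 7 (step 6): P = [1, 3, 6, 7] / [8] / [9];  Q = [1, 2, 3, 5] / [4] / [6]
  Insert 4 (step 7): P = [1, 3, 4, 7] / [6] / [8] / [9];  Q = [1, 2, 3, 5] / [4] / [6] / [7]
  Insert 5 (step 8): P = [1, 3, 4, 5] / [6, 7] / [8] / [9];  Q = [1, 2, 3, 5] / [4, 8] / [6] / [7]
  Insert 2 (step 9): P = [1, 2, 4, 5] / [3, 7] / [6] / [8] / [9];  Q = [1, 2, 3, 5] / [4, 8] / [6] / [7] / [9]
Final shape: (4, 2, 1, 1, 1).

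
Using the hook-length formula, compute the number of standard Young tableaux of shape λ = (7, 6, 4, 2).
# SYT of shape (7, 6, 4, 2) = 14965236

Hook-length formula: f^λ = n! / Π hook(c), product over all cells c of the Young diagram. For λ = (7, 6, 4, 2), n = 19 boxes. Hook lengths by row (left-to-right, top-to-bottom): [10, 9, 7, 6, 4, 3, 1]; [8, 7, 5, 4, 2, 1]; [5, 4, 2, 1]; [2, 1]. Product of hooks = 8128512000. So f^λ = 19! / 8128512000 = 121645100408832000 / 8128512000 = 14965236.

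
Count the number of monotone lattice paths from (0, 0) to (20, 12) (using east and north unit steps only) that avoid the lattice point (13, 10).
Number of paths = 184606464

Total paths from (0, 0) to (20, 12): C(32, 20) = 225792840. Paths through (13, 10): (paths (0, 0) → (13, 10)) × (paths (13, 10) → (20, 12)) = C(23, 13) · C(9, 7) = 1144066 · 36 = 41186376. Avoidance count = 225792840 − 41186376 = 184606464.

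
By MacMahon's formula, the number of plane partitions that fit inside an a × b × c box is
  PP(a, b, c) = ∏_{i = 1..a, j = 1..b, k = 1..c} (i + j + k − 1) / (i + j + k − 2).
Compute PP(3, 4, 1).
PP(3, 4, 1) = 35

Evaluate the triple product over i = 1..3, j = 1..4, k = 1..1. The factors are (2/1) · (3/2) · (4/3) · (5/4) · (3/2) · (4/3) · (5/4) · (6/5) · … (12 factors total). The numerators and denominators telescope so the product is an integer; carrying out the multiplication exactly gives PP(3, 4, 1) = 35.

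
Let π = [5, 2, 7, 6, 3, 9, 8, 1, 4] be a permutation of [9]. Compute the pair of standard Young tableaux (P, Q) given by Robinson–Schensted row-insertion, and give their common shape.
P = [1, 3, 4] / [2, 6, 8] / [5, 9] / [7];  Q = [1, 3, 6] / [2, 4, 7] / [5, 9] / [8];  common shape = (3, 3, 2, 1)

Row-insert the values π_1, π_2, … into P one at a time, bumping the leftmost entry strictly greater than the inserted value down to the next row. The recording tableau Q records, in position (i, j), the step at which that cell was added to P.
  Insert 5 (step 1): P = [5];  Q = [1]
  Insert 2 (step 2): P = [2] / [5];  Q = [1] / [2]
  Insert 7 (step 3): P = [2, 7] / [5];  Q = [1, 3] / [2]
  Insert 6 (step 4): P = [2, 6] / [5, 7];  Q = [1, 3] / [2, 4]
  Insert 3 (step 5): P = [2, 3] / [5, 6] / [7];  Q = [1, 3] / [2, 4] / [5]
  Insert 9 (step 6): P = [2, 3, 9] / [5, 6] / [7];  Q = [1, 3, 6] / [2, 4] / [5]
  Insert 8 (step 7): P = [2, 3, 8] / [5, 6, 9] / [7];  Q = [1, 3, 6] / [2, 4, 7] / [5]
  Insert 1 (step 8): P = [1, 3, 8] / [2, 6, 9] / [5] / [7];  Q = [1, 3, 6] / [2, 4, 7] / [5] / [8]
  Insert 4 (step 9): P = [1, 3, 4] / [2, 6, 8] / [5, 9] / [7];  Q = [1, 3, 6] / [2, 4, 7] / [5, 9] / [8]
Final shape: (3, 3, 2, 1).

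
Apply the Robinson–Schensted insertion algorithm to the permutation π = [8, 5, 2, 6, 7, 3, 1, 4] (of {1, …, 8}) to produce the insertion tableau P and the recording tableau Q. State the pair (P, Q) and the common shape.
P = [1, 3, 4] / [2, 6, 7] / [5] / [8];  Q = [1, 4, 5] / [2, 6, 8] / [3] / [7];  common shape = (3, 3, 1, 1)

Row-insert the values π_1, π_2, … into P one at a time, bumping the leftmost entry strictly greater than the inserted value down to the next row. The recording tableau Q records, in position (i, j), the step at which that cell was added to P.
  Insert 8 (step 1): P = [8];  Q = [1]
  Insert 5 (step 2): P = [5] / [8];  Q = [1] / [2]
  Insert 2 (step 3): P = [2] / [5] / [8];  Q = [1] / [2] / [3]
  Insert 6 (step 4): P = [2, 6] / [5] / [8];  Q = [1, 4] / [2] / [3]
  Insert 7 (step 5): P = [2, 6, 7] / [5] / [8];  Q = [1, 4, 5] / [2] / [3]
  Insert 3 (step 6): P = [2, 3, 7] / [5, 6] / [8];  Q = [1, 4, 5] / [2, 6] / [3]
  Insert 1 (step 7): P = [1, 3, 7] / [2, 6] / [5] / [8];  Q = [1, 4, 5] / [2, 6] / [3] / [7]
  Insert 4 (step 8): P = [1, 3, 4] / [2, 6, 7] / [5] / [8];  Q = [1, 4, 5] / [2, 6, 8] / [3] / [7]
Final shape: (3, 3, 1, 1).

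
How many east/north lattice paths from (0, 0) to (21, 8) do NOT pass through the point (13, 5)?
Number of paths = 2878425

Total paths from (0, 0) to (21, 8): C(29, 21) = 4292145. Paths through (13, 5): (paths (0, 0) → (13, 5)) × (paths (13, 5) → (21, 8)) = C(18, 13) · C(11, 8) = 8568 · 165 = 1413720. Avoidance count = 4292145 − 1413720 = 2878425.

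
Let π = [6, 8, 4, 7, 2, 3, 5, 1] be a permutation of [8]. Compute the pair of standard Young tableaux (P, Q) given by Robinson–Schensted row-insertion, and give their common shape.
P = [1, 3, 5] / [2, 7] / [4, 8] / [6];  Q = [1, 2, 7] / [3, 4] / [5, 6] / [8];  common shape = (3, 2, 2, 1)

Row-insert the values π_1, π_2, … into P one at a time, bumping the leftmost entry strictly greater than the inserted value down to the next row. The recording tableau Q records, in position (i, j), the step at which that cell was added to P.
  Insert 6 (step 1): P = [6];  Q = [1]
  Insert 8 (step 2): P = [6, 8];  Q = [1, 2]
  Insert 4 (step 3): P = [4, 8] / [6];  Q = [1, 2] / [3]
  Insert 7 (step 4): P = [4, 7] / [6, 8];  Q = [1, 2] / [3, 4]
  Insert 2 (step 5): P = [2, 7] / [4, 8] / [6];  Q = [1, 2] / [3, 4] / [5]
  Insert 3 (step 6): P = [2, 3] / [4, 7] / [6, 8];  Q = [1, 2] / [3, 4] / [5, 6]
  Insert 5 (step 7): P = [2, 3, 5] / [4, 7] / [6, 8];  Q = [1, 2, 7] / [3, 4] / [5, 6]
  Insert 1 (step 8): P = [1, 3, 5] / [2, 7] / [4, 8] / [6];  Q = [1, 2, 7] / [3, 4] / [5, 6] / [8]
Final shape: (3, 2, 2, 1).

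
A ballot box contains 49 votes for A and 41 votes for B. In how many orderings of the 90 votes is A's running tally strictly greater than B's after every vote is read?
Strict-lead orderings = 6490071398045825766863280

Total orderings of the 90 votes with 49 for A: C(90, 49) = 73013303228015539877211900. By the Bertrand ballot formula (Cycle Lemma / reflection principle), the number of orderings in which A is strictly ahead of B throughout is (p − q)/(p + q) · C(p + q, p) = (49 − 41)/(49 + 41) · 73013303228015539877211900 = 6490071398045825766863280.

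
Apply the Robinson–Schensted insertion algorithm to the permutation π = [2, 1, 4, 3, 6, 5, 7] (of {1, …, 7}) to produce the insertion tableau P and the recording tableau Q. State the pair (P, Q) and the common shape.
P = [1, 3, 5, 7] / [2, 4, 6];  Q = [1, 3, 5, 7] / [2, 4, 6];  common shape = (4, 3)

Row-insert the values π_1, π_2, … into P one at a time, bumping the leftmost entry strictly greater than the inserted value down to the next row. The recording tableau Q records, in position (i, j), the step at which that cell was added to P.
  Insert 2 (step 1): P = [2];  Q = [1]
  Insert 1 (step 2): P = [1] / [2];  Q = [1] / [2]
  Insert 4 (step 3): P = [1, 4] / [2];  Q = [1, 3] / [2]
  Insert 3 (step 4): P = [1, 3] / [2, 4];  Q = [1, 3] / [2, 4]
  Insert 6 (step 5): P = [1, 3, 6] / [2, 4];  Q = [1, 3, 5] / [2, 4]
  Insert 5 (step 6): P = [1, 3, 5] / [2, 4, 6];  Q = [1, 3, 5] / [2, 4, 6]
  Insert 7 (step 7): P = [1, 3, 5, 7] / [2, 4, 6];  Q = [1, 3, 5, 7] / [2, 4, 6]
Final shape: (4, 3).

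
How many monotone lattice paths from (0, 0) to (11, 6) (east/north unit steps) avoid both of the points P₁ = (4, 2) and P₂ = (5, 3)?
Number of paths = 5242

Inclusion–exclusion. Total paths: C(17, 11) = 12376. Through P₁: C(6, 4)·C(11, 7) = 4950. Through P₂: C(8, 5)·C(9, 6) = 4704. Since P₁ is strictly southwest of P₂, a monotone path through both must visit P₁ then P₂; paths through both = C(6, 4)·C(2, 1)·C(9, 6) = 2520. Avoid both = 12376 − 4950 − 4704 + 2520 = 5242.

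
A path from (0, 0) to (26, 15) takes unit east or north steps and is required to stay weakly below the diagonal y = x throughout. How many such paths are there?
Number of paths = 28192122176

By the reflection principle (André's argument), the number of monotone paths to (26, 15) with n ≤ m that never go above y = x is C(41, 26) − C(41, 27) = 63432274896 − 35240152720 = 28192122176.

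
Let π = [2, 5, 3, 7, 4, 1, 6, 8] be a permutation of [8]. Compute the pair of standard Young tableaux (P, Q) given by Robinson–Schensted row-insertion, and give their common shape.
P = [1, 3, 4, 6, 8] / [2, 7] / [5];  Q = [1, 2, 4, 7, 8] / [3, 5] / [6];  common shape = (5, 2, 1)

Row-insert the values π_1, π_2, … into P one at a time, bumping the leftmost entry strictly greater than the inserted value down to the next row. The recording tableau Q records, in position (i, j), the step at which that cell was added to P.
  Insert 2 (step 1): P = [2];  Q = [1]
  Insert 5 (step 2): P = [2, 5];  Q = [1, 2]
  Insert 3 (step 3): P = [2, 3] / [5];  Q = [1, 2] / [3]
  Insert 7 (step 4): P = [2, 3, 7] / [5];  Q = [1, 2, 4] / [3]
  Insert 4 (step 5): P = [2, 3, 4] / [5, 7];  Q = [1, 2, 4] / [3, 5]
  Insert 1 (step 6): P = [1, 3, 4] / [2, 7] / [5];  Q = [1, 2, 4] / [3, 5] / [6]
  Insert 6 (step 7): P = [1, 3, 4, 6] / [2, 7] / [5];  Q = [1, 2, 4, 7] / [3, 5] / [6]
  Insert 8 (step 8): P = [1, 3, 4, 6, 8] / [2, 7] / [5];  Q = [1, 2, 4, 7, 8] / [3, 5] / [6]
Final shape: (5, 2, 1).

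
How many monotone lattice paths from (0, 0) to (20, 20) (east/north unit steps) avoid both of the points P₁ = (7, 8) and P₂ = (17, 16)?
Number of paths = 73399885020

Inclusion–exclusion. Total paths: C(40, 20) = 137846528820. Through P₁: C(15, 7)·C(25, 13) = 33463930500. Through P₂: C(33, 17)·C(7, 3) = 40838108850. Since P₁ is strictly southwest of P₂, a monotone path through both must visit P₁ then P₂; paths through both = C(15, 7)·C(18, 10)·C(7, 3) = 9855395550. Avoid both = 137846528820 − 33463930500 − 40838108850 + 9855395550 = 73399885020.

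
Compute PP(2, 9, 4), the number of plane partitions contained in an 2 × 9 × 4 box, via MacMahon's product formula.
PP(2, 9, 4) = 143143

Evaluate the triple product over i = 1..2, j = 1..9, k = 1..4. The factors are (2/1) · (3/2) · (4/3) · (5/4) · (3/2) · (4/3) · (5/4) · (6/5) · … (72 factors total). The numerators and denominators telescope so the product is an integer; carrying out the multiplication exactly gives PP(2, 9, 4) = 143143.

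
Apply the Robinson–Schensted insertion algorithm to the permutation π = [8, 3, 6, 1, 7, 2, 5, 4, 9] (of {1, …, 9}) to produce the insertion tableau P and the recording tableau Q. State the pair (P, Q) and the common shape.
P = [1, 2, 4, 9] / [3, 5, 7] / [6] / [8];  Q = [1, 3, 5, 9] / [2, 6, 7] / [4] / [8];  common shape = (4, 3, 1, 1)

Row-insert the values π_1, π_2, … into P one at a time, bumping the leftmost entry strictly greater than the inserted value down to the next row. The recording tableau Q records, in position (i, j), the step at which that cell was added to P.
  Insert 8 (step 1): P = [8];  Q = [1]
  Insert 3 (step 2): P = [3] / [8];  Q = [1] / [2]
  Insert 6 (step 3): P = [3, 6] / [8];  Q = [1, 3] / [2]
  Insert 1 (step 4): P = [1, 6] / [3] / [8];  Q = [1, 3] / [2] / [4]
  Insert 7 (step 5): P = [1, 6, 7] / [3] / [8];  Q = [1, 3, 5] / [2] / [4]
  Insert 2 (step 6): P = [1, 2, 7] / [3, 6] / [8];  Q = [1, 3, 5] / [2, 6] / [4]
  Insert 5 (step 7): P = [1, 2, 5] / [3, 6, 7] / [8];  Q = [1, 3, 5] / [2, 6, 7] / [4]
  Insert 4 (step 8): P = [1, 2, 4] / [3, 5, 7] / [6] / [8];  Q = [1, 3, 5] / [2, 6, 7] / [4] / [8]
  Insert 9 (step 9): P = [1, 2, 4, 9] / [3, 5, 7] / [6] / [8];  Q = [1, 3, 5, 9] / [2, 6, 7] / [4] / [8]
Final shape: (4, 3, 1, 1).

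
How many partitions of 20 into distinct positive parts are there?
q(20) = 64

A partition into distinct parts is a strictly decreasing sequence summing to n. The recurrence d(n, m) = d(n, m−1) + d(n−m, m−1) (use part m at most once) with q(n) = d(n, n) gives q(20) = 64. (Euler's theorem: # distinct-part partitions = # odd-part partitions.)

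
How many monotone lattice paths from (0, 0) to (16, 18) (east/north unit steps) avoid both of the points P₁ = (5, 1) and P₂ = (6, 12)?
Number of paths = 1927032414

Inclusion–exclusion. Total paths: C(34, 16) = 2203961430. Through P₁: C(6, 5)·C(28, 11) = 128845080. Through P₂: C(18, 6)·C(16, 10) = 148660512. Since P₁ is strictly southwest of P₂, a monotone path through both must visit P₁ then P₂; paths through both = C(6, 5)·C(12, 1)·C(16, 10) = 576576. Avoid both = 2203961430 − 128845080 − 148660512 + 576576 = 1927032414.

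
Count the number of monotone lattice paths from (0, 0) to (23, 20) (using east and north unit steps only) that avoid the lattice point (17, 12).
Number of paths = 804723425415

Total paths from (0, 0) to (23, 20): C(43, 23) = 960566918220. Paths through (17, 12): (paths (0, 0) → (17, 12)) × (paths (17, 12) → (23, 20)) = C(29, 17) · C(14, 6) = 51895935 · 3003 = 155843492805. Avoidance count = 960566918220 − 155843492805 = 804723425415.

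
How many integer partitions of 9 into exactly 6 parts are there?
p(9, 6 parts) = 3

Partitions of n into exactly k parts ↔ partitions of n − k into at most k parts (subtract 1 from each part). For n = 9, k = 6, the partitions are: 4+1+1+1+1+1, 3+2+1+1+1+1, 2+2+2+1+1+1. Count = 3.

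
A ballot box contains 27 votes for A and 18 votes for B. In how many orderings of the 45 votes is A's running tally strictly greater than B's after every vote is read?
Strict-lead orderings = 343176898988

Total orderings of the 45 votes with 27 for A: C(45, 27) = 1715884494940. By the Bertrand ballot formula (Cycle Lemma / reflection principle), the number of orderings in which A is strictly ahead of B throughout is (p − q)/(p + q) · C(p + q, p) = (27 − 18)/(27 + 18) · 1715884494940 = 343176898988.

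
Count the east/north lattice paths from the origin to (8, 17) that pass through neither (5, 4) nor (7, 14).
Number of paths = 579159

Inclusion–exclusion. Total paths: C(25, 8) = 1081575. Through P₁: C(9, 5)·C(16, 3) = 70560. Through P₂: C(21, 7)·C(4, 1) = 465120. Since P₁ is strictly southwest of P₂, a monotone path through both must visit P₁ then P₂; paths through both = C(9, 5)·C(12, 2)·C(4, 1) = 33264. Avoid both = 1081575 − 70560 − 465120 + 33264 = 579159.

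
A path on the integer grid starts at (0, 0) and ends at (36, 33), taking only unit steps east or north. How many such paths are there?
Number of paths = 52976853413424121454

A monotone lattice path from (0, 0) to (36, 33) consists of 36 east steps and 33 north steps in some order, so it is determined by which 36 of the 69 steps are east. The count is C(69, 36) = 52976853413424121454.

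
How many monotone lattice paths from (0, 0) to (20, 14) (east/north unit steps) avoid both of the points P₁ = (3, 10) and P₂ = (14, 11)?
Number of paths = 1016130618

Inclusion–exclusion. Total paths: C(34, 20) = 1391975640. Through P₁: C(13, 3)·C(21, 17) = 1711710. Through P₂: C(25, 14)·C(9, 6) = 374421600. Since P₁ is strictly southwest of P₂, a monotone path through both must visit P₁ then P₂; paths through both = C(13, 3)·C(12, 11)·C(9, 6) = 288288. Avoid both = 1391975640 − 1711710 − 374421600 + 288288 = 1016130618.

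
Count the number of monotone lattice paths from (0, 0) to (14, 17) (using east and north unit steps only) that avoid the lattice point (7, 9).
Number of paths = 191566125

Total paths from (0, 0) to (14, 17): C(31, 14) = 265182525. Paths through (7, 9): (paths (0, 0) → (7, 9)) × (paths (7, 9) → (14, 17)) = C(16, 7) · C(15, 7) = 11440 · 6435 = 73616400. Avoidance count = 265182525 − 73616400 = 191566125.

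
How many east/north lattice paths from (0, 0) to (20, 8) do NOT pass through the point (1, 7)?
Number of paths = 3107945

Total paths from (0, 0) to (20, 8): C(28, 20) = 3108105. Paths through (1, 7): (paths (0, 0) → (1, 7)) × (paths (1, 7) → (20, 8)) = C(8, 1) · C(20, 19) = 8 · 20 = 160. Avoidance count = 3108105 − 160 = 3107945.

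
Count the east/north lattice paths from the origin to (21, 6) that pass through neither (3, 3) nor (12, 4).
Number of paths = 180310

Inclusion–exclusion. Total paths: C(27, 21) = 296010. Through P₁: C(6, 3)·C(21, 18) = 26600. Through P₂: C(16, 12)·C(11, 9) = 100100. Since P₁ is strictly southwest of P₂, a monotone path through both must visit P₁ then P₂; paths through both = C(6, 3)·C(10, 9)·C(11, 9) = 11000. Avoid both = 296010 − 26600 − 100100 + 11000 = 180310.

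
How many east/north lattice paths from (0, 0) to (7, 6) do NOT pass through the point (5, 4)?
Number of paths = 960

Total paths from (0, 0) to (7, 6): C(13, 7) = 1716. Paths through (5, 4): (paths (0, 0) → (5, 4)) × (paths (5, 4) → (7, 6)) = C(9, 5) · C(4, 2) = 126 · 6 = 756. Avoidance count = 1716 − 756 = 960.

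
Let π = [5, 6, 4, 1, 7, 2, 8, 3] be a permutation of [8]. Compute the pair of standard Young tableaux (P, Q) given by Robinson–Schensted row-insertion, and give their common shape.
P = [1, 2, 3, 8] / [4, 6, 7] / [5];  Q = [1, 2, 5, 7] / [3, 6, 8] / [4];  common shape = (4, 3, 1)

Row-insert the values π_1, π_2, … into P one at a time, bumping the leftmost entry strictly greater than the inserted value down to the next row. The recording tableau Q records, in position (i, j), the step at which that cell was added to P.
  Insert 5 (step 1): P = [5];  Q = [1]
  Insert 6 (step 2): P = [5, 6];  Q = [1, 2]
  Insert 4 (step 3): P = [4, 6] / [5];  Q = [1, 2] / [3]
  Insert 1 (step 4): P = [1, 6] / [4] / [5];  Q = [1, 2] / [3] / [4]
  Insert 7 (step 5): P = [1, 6, 7] / [4] / [5];  Q = [1, 2, 5] / [3] / [4]
  Insert 2 (step 6): P = [1, 2, 7] / [4, 6] / [5];  Q = [1, 2, 5] / [3, 6] / [4]
  Insert 8 (step 7): P = [1, 2, 7, 8] / [4, 6] / [5];  Q = [1, 2, 5, 7] / [3, 6] / [4]
  Insert 3 (step 8): P = [1, 2, 3, 8] / [4, 6, 7] / [5];  Q = [1, 2, 5, 7] / [3, 6, 8] / [4]
Final shape: (4, 3, 1).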